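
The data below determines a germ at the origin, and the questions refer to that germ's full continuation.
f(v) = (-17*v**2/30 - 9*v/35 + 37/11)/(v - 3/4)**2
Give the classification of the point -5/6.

The point is a regular point.

Denominator factors: v - 3/4 = -19/12 at v = -5/6 — none vanishes.
So the germ continues analytically to -5/6.


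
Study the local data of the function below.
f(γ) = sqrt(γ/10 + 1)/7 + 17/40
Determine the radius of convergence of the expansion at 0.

Branch term (1/7)*sqrt(1 - γ/(-10)): its argument vanishes at γ = -10, a square-root branch point, modulus 10.
The radius of convergence is the smallest modulus among the singular points: 10.

The radius of convergence is 10.


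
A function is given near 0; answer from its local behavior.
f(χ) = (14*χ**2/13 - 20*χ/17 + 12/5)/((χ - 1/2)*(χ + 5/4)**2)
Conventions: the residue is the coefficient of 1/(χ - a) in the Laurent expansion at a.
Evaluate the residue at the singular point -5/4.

At the order-2 pole -5/4 set g(χ) = (χ - (-5/4))^2*f(χ) = (14*χ**2/13 - 20*χ/17 + 12/5)/(χ - 1/2).
Order-2 pole: residue = g'(a); g'(-5/4) = 3074/7735, so the residue is 3074/7735.

The residue is 3074/7735.


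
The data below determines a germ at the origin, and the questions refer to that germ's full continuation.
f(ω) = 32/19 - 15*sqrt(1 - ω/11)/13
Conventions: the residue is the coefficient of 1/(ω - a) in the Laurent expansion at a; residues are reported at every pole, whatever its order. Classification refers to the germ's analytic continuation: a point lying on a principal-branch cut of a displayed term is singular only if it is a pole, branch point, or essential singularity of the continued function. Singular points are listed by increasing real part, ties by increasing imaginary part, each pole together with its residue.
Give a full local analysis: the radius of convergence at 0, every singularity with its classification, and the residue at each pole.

Radius of convergence at 0: 11.
At 11: an algebraic (square-root) branch point.

Branch term (-15/13)*sqrt(1 - ω/(11)): its argument vanishes at ω = 11, a square-root branch point, modulus 11.
The radius of convergence is the smallest modulus among the singular points: 11.


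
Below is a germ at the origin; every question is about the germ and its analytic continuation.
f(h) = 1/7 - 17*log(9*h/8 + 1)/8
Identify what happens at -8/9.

The point is a logarithmic branch point.

The term (-17/8)*log(1 - h/(-8/9)) has argument 1 - -8/9/(-8/9) = 0 at -8/9: a logarithmic (infinitely-sheeted) branch point; the remaining terms are analytic or single-valued there.


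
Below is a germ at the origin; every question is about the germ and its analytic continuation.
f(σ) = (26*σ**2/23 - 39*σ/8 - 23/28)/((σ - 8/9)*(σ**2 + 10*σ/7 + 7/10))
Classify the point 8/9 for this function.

The denominator factor σ - 8/9 vanishes at 8/9 and appears to the power 1; the numerator there equals -222301/52164, nonzero, and no other factor vanishes.
Hence a pole whose order is the multiplicity, 1.

The point is a pole of order 1.


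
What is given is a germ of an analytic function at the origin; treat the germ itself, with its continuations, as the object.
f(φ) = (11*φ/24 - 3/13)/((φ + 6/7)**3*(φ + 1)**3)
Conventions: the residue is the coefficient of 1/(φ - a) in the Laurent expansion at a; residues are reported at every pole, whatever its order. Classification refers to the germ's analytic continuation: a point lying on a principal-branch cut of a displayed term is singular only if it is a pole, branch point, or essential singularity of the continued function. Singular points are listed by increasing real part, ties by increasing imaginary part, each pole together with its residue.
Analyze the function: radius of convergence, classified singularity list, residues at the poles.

Denominator factor (φ + 6/7)^3: pole of order 3 at -6/7, modulus 6/7.
Denominator factor (φ + 1)^3: pole of order 3 at -1, modulus 1.
The radius of convergence is the smallest modulus among the singular points: 6/7.
At the order-3 pole -1 set g(φ) = (φ - (-1))^3*f(φ) = (11*φ/24 - 3/13)/(φ + 6/7)**3.
Order-3 pole: residue = g''(a)/2; g''(-1) = 6883667/52, so the residue is 6883667/104.
At the order-3 pole -6/7 set g(φ) = (φ - (-6/7))^3*f(φ) = (11*φ/24 - 3/13)/(φ + 1)**3.
Order-3 pole: residue = g''(a)/2; g''(-6/7) = -6883667/52, so the residue is -6883667/104.
List the singular points by increasing real part (a conjugate pair: the negative imaginary part first).

Radius of convergence at 0: 6/7.
At -1: a pole of order 3; residue 6883667/104.
At -6/7: a pole of order 3; residue -6883667/104.


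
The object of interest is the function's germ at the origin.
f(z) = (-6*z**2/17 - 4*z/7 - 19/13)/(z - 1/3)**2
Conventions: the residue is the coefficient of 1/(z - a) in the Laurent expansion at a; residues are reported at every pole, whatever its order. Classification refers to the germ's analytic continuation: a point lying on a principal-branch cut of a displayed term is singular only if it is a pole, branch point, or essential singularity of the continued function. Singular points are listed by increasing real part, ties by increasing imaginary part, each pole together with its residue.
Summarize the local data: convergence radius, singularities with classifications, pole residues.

Denominator factor (z - 1/3)^2: pole of order 2 at 1/3, modulus 1/3.
The radius of convergence is the smallest modulus among the singular points: 1/3.
At the order-2 pole 1/3 set g(z) = (z - (1/3))^2*f(z) = -6*z**2/17 - 4*z/7 - 19/13.
Order-2 pole: residue = g'(a); g'(1/3) = -96/119, so the residue is -96/119.

Radius of convergence at 0: 1/3.
At 1/3: a pole of order 2; residue -96/119.


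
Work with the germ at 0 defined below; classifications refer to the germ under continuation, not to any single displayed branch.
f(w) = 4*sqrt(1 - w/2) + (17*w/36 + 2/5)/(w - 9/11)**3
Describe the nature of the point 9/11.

The point is a pole of order 3.

The denominator factor w - 9/11 vanishes at 9/11 and appears to the power 3; the numerator there equals 173/220, nonzero, and no other factor vanishes.
The branch terms are analytic at this point.
Hence a pole whose order is the multiplicity, 3.


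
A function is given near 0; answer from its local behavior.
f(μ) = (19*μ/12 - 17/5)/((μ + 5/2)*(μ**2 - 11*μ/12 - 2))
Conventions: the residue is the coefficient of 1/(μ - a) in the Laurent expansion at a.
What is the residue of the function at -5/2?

At the order-1 pole -5/2 set g(μ) = (μ - (-5/2))*f(μ) = (19*μ/12 - 17/5)/(μ**2 - 11*μ/12 - 2).
Simple pole: residue = g(a) at a = -5/2, which is -883/785.

The residue is -883/785.


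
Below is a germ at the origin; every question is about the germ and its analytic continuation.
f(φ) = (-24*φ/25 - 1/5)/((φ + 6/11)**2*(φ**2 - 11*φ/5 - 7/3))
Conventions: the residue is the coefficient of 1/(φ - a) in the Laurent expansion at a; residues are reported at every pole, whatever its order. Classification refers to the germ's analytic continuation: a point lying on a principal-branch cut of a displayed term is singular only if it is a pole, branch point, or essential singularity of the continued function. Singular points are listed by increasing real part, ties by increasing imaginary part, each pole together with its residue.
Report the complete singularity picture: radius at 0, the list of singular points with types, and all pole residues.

Radius of convergence at 0: 6/11.
At 11/10 - (1/30)*sqrt(3189): a pole of order 1; residue -6151761/4602578 - (110135289/4892540414)*sqrt(3189).
At -6/11: a pole of order 2; residue 6151761/2301289.
At 11/10 + (1/30)*sqrt(3189): a pole of order 1; residue -6151761/4602578 + (110135289/4892540414)*sqrt(3189).


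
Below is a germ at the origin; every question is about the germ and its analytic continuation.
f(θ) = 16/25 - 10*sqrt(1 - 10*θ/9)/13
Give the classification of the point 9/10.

The point is an algebraic (square-root) branch point.

The term (-10/13)*sqrt(1 - θ/(9/10)) has argument 1 - 9/10/(9/10) = 0 at 9/10: a square-root (algebraic, two-sheeted) branch point; the remaining terms are analytic or single-valued there.


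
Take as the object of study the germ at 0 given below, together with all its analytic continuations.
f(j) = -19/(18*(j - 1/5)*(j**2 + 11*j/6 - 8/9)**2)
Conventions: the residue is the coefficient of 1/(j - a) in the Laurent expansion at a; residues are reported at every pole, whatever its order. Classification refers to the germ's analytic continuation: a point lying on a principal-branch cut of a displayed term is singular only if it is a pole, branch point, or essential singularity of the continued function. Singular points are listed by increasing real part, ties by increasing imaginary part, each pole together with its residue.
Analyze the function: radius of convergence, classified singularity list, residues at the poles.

Radius of convergence at 0: 1/5.
At -11/12 - (1/12)*sqrt(249): a pole of order 2; residue 106875/47089 - (45146945/324396121)*sqrt(249).
At 1/5: a pole of order 1; residue -213750/47089.
At -11/12 + (1/12)*sqrt(249): a pole of order 2; residue 106875/47089 + (45146945/324396121)*sqrt(249).


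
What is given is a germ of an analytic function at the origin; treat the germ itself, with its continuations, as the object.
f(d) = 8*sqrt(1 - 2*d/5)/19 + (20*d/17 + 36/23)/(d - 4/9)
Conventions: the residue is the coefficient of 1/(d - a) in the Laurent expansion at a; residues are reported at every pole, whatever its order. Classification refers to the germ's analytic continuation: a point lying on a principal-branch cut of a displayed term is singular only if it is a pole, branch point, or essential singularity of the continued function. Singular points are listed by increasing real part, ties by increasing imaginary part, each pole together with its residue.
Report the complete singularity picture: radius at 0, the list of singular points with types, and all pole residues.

Radius of convergence at 0: 4/9.
At 4/9: a pole of order 1; residue 7348/3519.
At 5/2: an algebraic (square-root) branch point.

Denominator factor (d - 4/9): pole of order 1 at 4/9, modulus 4/9.
Branch term (8/19)*sqrt(1 - d/(5/2)): its argument vanishes at d = 5/2, a square-root branch point, modulus 5/2.
The radius of convergence is the smallest modulus among the singular points: 4/9.
The branch term is analytic at 4/9 and contributes nothing to the residue; only the rational part matters.
At the order-1 pole 4/9 set g(d) = (d - (4/9))*(rational part) = 20*d/17 + 36/23.
Simple pole: residue = g(a) at a = 4/9, which is 7348/3519.
List the singular points by increasing real part (a conjugate pair: the negative imaginary part first).


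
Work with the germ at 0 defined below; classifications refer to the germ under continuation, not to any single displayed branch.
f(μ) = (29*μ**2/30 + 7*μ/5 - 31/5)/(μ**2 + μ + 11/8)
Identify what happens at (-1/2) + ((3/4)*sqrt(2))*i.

The denominator factor μ**2 + μ + 11/8 vanishes at (-1/2) + ((3/4)*sqrt(2))*i and appears to the power 1; the numerator there equals (-1859/240) + ((13/40)*sqrt(2))*i, nonzero, and no other factor vanishes.
Hence a pole whose order is the multiplicity, 1.

The point is a pole of order 1.


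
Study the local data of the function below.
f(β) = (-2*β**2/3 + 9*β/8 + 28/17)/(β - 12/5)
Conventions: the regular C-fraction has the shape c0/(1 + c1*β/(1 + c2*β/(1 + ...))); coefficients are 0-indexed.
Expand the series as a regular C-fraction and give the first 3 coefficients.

Taylor coefficients (expand at 0): a_0 = -35/51, a_1 = -3695/4896, a_2 = -2155/58752.
c0 = a_0 = -35/51. Peel one level at a time: if S = 1 + c*β/S' with S'(0) = 1, then c is the β-coefficient of S and S' = c*β/(S - 1).
S_1 = c0/f = 1 + (-739/672)*β + (173995/150528)*β^2 + ...; c1 = -739/672.
S_2 = c1*β/(S_1 - 1) = 1 + (173995/165536)*β + ...; c2 = 173995/165536.

The regular C-fraction coefficients are [-35/51, -739/672, 173995/165536].


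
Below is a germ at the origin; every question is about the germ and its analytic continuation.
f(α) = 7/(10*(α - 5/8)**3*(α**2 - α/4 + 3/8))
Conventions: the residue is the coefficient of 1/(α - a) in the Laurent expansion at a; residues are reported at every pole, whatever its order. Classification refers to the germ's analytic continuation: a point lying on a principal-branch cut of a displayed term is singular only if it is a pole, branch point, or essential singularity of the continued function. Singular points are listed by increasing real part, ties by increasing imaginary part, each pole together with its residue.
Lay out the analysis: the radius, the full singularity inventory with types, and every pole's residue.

Radius of convergence at 0: (1/4)*sqrt(6).
At (1/8) - ((1/8)*sqrt(23))*i: a pole of order 1; residue (-35840/59319) + ((1519616/6821685)*sqrt(23))*i.
At (1/8) + ((1/8)*sqrt(23))*i: a pole of order 1; residue (-35840/59319) - ((1519616/6821685)*sqrt(23))*i.
At 5/8: a pole of order 3; residue 71680/59319.


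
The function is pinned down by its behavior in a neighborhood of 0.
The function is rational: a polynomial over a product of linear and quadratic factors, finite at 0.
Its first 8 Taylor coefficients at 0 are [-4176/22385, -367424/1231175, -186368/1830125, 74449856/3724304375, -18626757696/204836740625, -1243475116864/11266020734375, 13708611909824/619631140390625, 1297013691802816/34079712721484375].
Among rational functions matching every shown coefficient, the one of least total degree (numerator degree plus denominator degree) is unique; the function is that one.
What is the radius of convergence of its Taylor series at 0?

The radius of convergence is (1/2)*sqrt(5).

No rational of total degree below 5 reproduces all 8 coefficients; solving the [1/4] Pade equations on them gives f(w) = (-5*w/9 - 29/37)/((w - 11/6)**2*(w**2 + w/4 + 5/4)), whose expansion matches every shown term.
Denominator factor (w - 11/6)^2: pole of order 2 at 11/6, modulus 11/6.
Denominator factor (w**2 + w/4 + 5/4): discriminant -79/16, complex-conjugate roots (-1/8) + ((1/8)*sqrt(79))*i and (-1/8) - ((1/8)*sqrt(79))*i; poles of order 1, moduli (1/2)*sqrt(5) and (1/2)*sqrt(5).
The radius of convergence is the smallest modulus among the singular points: (1/2)*sqrt(5).


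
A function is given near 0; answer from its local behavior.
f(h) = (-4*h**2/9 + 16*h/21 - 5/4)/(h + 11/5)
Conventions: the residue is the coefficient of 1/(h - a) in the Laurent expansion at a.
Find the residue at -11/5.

At the order-1 pole -11/5 set g(h) = (h - (-11/5))*f(h) = -4*h**2/9 + 16*h/21 - 5/4.
Simple pole: residue = g(a) at a = -11/5, which is -31987/6300.

The residue is -31987/6300.


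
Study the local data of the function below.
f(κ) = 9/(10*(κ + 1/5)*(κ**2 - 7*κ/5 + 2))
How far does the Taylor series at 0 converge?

The radius of convergence is 1/5.

Denominator factor (κ + 1/5): pole of order 1 at -1/5, modulus 1/5.
Denominator factor (κ**2 - 7*κ/5 + 2): discriminant -151/25, complex-conjugate roots (7/10) + ((1/10)*sqrt(151))*i and (7/10) - ((1/10)*sqrt(151))*i; poles of order 1, moduli sqrt(2) and sqrt(2).
The radius of convergence is the smallest modulus among the singular points: 1/5.


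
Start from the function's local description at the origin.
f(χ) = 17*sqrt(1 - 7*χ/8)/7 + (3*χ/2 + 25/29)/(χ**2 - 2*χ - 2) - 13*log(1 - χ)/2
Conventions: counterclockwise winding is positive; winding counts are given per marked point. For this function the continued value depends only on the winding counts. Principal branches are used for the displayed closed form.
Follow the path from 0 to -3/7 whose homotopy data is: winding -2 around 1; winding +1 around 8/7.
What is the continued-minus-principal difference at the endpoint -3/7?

The rational part is single-valued and drops out of the difference; each branch term changes only by its own monodromy.
(17/7)*sqrt(1 - χ/(8/7)): winding +1 is odd, the square root flips sign, contributing -2*(17/7)*sqrt(1 - (-3/7)/(8/7)) = -2*(17/7)*sqrt(11/8) = -(17/14)*sqrt(22).
(-13/2)*log(1 - χ/(1)): each positive loop around 1 adds 2*pi*i to the log, so winding -2 contributes (-13/2)*(-2)*2*pi*i = (26)*pi*i.
Summing the contributions at χ = -3/7 gives (-(17/14)*sqrt(22)) + ((26)*pi)*i.

Continued minus principal equals (-(17/14)*sqrt(22)) + ((26)*pi)*i.


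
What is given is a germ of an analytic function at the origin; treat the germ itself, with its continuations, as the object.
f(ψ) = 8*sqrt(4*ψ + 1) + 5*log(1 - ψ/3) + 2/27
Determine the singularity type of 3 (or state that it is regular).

The point is a logarithmic branch point.

The term (5)*log(1 - ψ/(3)) has argument 1 - 3/(3) = 0 at 3: a logarithmic (infinitely-sheeted) branch point; the remaining terms are analytic or single-valued there.


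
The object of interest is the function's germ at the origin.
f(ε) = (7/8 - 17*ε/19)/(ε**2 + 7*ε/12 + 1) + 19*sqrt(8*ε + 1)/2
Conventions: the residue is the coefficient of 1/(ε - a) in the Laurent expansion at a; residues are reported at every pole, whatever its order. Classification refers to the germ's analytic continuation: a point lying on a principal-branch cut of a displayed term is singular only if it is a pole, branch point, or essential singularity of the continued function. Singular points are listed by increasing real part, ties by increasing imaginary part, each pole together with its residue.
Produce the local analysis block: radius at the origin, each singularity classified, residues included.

Denominator factor (ε**2 + 7*ε/12 + 1): discriminant -527/144, complex-conjugate roots (-7/24) + ((1/24)*sqrt(527))*i and (-7/24) - ((1/24)*sqrt(527))*i; poles of order 1, moduli 1 and 1.
Branch term (19/2)*sqrt(1 - ε/(-1/8)): its argument vanishes at ε = -1/8, a square-root branch point, modulus 1/8.
The radius of convergence is the smallest modulus among the singular points: 1/8.
The branch term is analytic at (-7/24) - ((1/24)*sqrt(527))*i and contributes nothing to the residue; only the rational part matters.
The factor ε**2 + 7*ε/12 + 1 splits as (ε - a)(ε - a') with a = (-7/24) - ((1/24)*sqrt(527))*i, a' = (-7/24) + ((1/24)*sqrt(527))*i. At the order-1 pole a set g(ε) = (ε - a)*(rational part) = [7/8 - 17*ε/19] / (ε - a').
Simple pole: residue = g(a) at a = (-7/24) - ((1/24)*sqrt(527))*i, which is (-17/38) + ((259/10013)*sqrt(527))*i.
The branch term is analytic at (-7/24) + ((1/24)*sqrt(527))*i and contributes nothing to the residue; only the rational part matters.
The factor ε**2 + 7*ε/12 + 1 splits as (ε - a)(ε - a') with a = (-7/24) + ((1/24)*sqrt(527))*i, a' = (-7/24) - ((1/24)*sqrt(527))*i. At the order-1 pole a set g(ε) = (ε - a)*(rational part) = [7/8 - 17*ε/19] / (ε - a').
Simple pole: residue = g(a) at a = (-7/24) + ((1/24)*sqrt(527))*i, which is (-17/38) - ((259/10013)*sqrt(527))*i.
List the singular points by increasing real part (a conjugate pair: the negative imaginary part first).

Radius of convergence at 0: 1/8.
At (-7/24) - ((1/24)*sqrt(527))*i: a pole of order 1; residue (-17/38) + ((259/10013)*sqrt(527))*i.
At (-7/24) + ((1/24)*sqrt(527))*i: a pole of order 1; residue (-17/38) - ((259/10013)*sqrt(527))*i.
At -1/8: an algebraic (square-root) branch point.


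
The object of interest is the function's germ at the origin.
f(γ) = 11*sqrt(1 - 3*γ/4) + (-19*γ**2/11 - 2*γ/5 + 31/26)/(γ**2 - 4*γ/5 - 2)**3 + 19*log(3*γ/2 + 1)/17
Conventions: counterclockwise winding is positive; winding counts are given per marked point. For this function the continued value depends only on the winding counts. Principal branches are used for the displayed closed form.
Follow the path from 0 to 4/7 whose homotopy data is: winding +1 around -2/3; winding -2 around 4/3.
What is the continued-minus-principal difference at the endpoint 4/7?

Continued minus principal equals (38/17)*pi*i.

The rational part is single-valued and drops out of the difference; each branch term changes only by its own monodromy.
(11)*sqrt(1 - γ/(4/3)): winding -2 is even, the square root returns to the same sheet, contribution 0.
(19/17)*log(1 - γ/(-2/3)): each positive loop around -2/3 adds 2*pi*i to the log, so winding +1 contributes (19/17)*(1)*2*pi*i = (38/17)*pi*i.
Summing the contributions at γ = 4/7 gives (38/17)*pi*i.


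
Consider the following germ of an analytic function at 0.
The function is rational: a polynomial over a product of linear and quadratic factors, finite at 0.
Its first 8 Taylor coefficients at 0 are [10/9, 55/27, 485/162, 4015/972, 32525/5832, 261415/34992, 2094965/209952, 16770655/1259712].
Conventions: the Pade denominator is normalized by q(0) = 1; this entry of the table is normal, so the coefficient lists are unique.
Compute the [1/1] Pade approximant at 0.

The Pade approximant has numerator coefficients [10/9, 40/99]; denominator coefficients [1, -97/66].

Taylor coefficients needed (read off): a_0 = 10/9, a_1 = 55/27, a_2 = 485/162.
Write the denominator as Q(k) = 1 + q1*k. Requiring Q*f - P = O(k^3) with deg P <= 1 kills the coefficients of k^2..k^2 in Q*f:
  k^2: a_2 + q1*a_1 = 0, i.e. 485/162 + (55/27)*q1 = 0.
Solving this linear system: q1 = -97/66.
The numerator is Q*f truncated at degree 1: P0 = a_0 = 10/9; P1 = a_1 + q1*a_0 = 40/99.


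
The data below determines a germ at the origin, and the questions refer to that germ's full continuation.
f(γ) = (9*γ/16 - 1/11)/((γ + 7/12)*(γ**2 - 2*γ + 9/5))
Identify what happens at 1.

The point is a regular point.

Denominator factors: γ + 7/12 = 19/12 at γ = 1; γ**2 - 2*γ + 9/5 = 4/5 at γ = 1 — none vanishes.
So the germ continues analytically to 1.


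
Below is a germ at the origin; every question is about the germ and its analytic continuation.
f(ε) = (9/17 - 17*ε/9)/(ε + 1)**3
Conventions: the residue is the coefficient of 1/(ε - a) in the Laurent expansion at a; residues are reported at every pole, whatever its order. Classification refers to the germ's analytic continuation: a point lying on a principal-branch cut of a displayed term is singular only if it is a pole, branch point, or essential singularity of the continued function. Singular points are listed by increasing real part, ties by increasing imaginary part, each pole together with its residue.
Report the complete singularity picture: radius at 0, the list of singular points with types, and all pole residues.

Radius of convergence at 0: 1.
At -1: a pole of order 3; residue 0.

Denominator factor (ε + 1)^3: pole of order 3 at -1, modulus 1.
The radius of convergence is the smallest modulus among the singular points: 1.
At the order-3 pole -1 set g(ε) = (ε - (-1))^3*f(ε) = 9/17 - 17*ε/9.
Order-3 pole: residue = g''(a)/2; g''(-1) = 0, so the residue is 0.


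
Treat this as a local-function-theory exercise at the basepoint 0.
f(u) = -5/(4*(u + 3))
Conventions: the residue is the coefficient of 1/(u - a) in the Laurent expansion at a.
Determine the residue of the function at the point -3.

At the order-1 pole -3 set g(u) = (u - (-3))*f(u) = -5/4.
Simple pole: residue = g(a) at a = -3, which is -5/4.

The residue is -5/4.


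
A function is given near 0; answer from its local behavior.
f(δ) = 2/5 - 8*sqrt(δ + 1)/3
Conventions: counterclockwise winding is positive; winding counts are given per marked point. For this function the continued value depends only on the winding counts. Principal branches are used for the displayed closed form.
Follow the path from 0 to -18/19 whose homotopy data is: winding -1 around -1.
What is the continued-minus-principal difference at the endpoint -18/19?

Continued minus principal equals (16/57)*sqrt(19).

The rational part is single-valued and drops out of the difference; each branch term changes only by its own monodromy.
(-8/3)*sqrt(1 - δ/(-1)): winding -1 is odd, the square root flips sign, contributing -2*(-8/3)*sqrt(1 - (-18/19)/(-1)) = -2*(-8/3)*sqrt(1/19) = (16/57)*sqrt(19).
Summing the contributions at δ = -18/19 gives (16/57)*sqrt(19).


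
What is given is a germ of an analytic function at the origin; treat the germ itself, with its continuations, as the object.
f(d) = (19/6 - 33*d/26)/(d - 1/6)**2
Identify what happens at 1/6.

The denominator factor d - 1/6 vanishes at 1/6 and appears to the power 2; the numerator there equals 461/156, nonzero, and no other factor vanishes.
Hence a pole whose order is the multiplicity, 2.

The point is a pole of order 2.


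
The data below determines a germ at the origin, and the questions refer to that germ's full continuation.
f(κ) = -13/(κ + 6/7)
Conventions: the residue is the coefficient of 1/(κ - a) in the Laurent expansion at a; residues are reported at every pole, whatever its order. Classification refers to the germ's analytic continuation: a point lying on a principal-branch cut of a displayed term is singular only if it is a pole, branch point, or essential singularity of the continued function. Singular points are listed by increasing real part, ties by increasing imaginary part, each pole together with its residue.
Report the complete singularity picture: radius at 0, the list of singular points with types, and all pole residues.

Radius of convergence at 0: 6/7.
At -6/7: a pole of order 1; residue -13.

Denominator factor (κ + 6/7): pole of order 1 at -6/7, modulus 6/7.
The radius of convergence is the smallest modulus among the singular points: 6/7.
At the order-1 pole -6/7 set g(κ) = (κ - (-6/7))*f(κ) = -13.
Simple pole: residue = g(a) at a = -6/7, which is -13.


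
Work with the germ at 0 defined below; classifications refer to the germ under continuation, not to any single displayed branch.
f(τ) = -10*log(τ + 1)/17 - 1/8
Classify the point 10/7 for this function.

The point is a regular point.

There is no denominator, hence no pole anywhere.
Branch term log(1 - τ/(-1)): argument at 10/7 is 17/7, nonzero, so 10/7 is not its branch point (a point on a principal cut is still regular for the continued germ).
So the germ continues analytically to 10/7.


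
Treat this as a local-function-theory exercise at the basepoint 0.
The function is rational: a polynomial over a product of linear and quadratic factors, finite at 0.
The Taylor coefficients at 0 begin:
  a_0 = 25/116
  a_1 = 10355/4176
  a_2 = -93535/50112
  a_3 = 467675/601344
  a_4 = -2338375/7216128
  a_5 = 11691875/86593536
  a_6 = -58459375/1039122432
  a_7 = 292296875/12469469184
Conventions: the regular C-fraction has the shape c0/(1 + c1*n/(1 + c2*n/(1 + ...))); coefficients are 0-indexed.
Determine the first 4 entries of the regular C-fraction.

Taylor coefficients (read off): a_0 = 25/116, a_1 = 10355/4176, a_2 = -93535/50112, a_3 = 467675/601344.
c0 = a_0 = 25/116. Peel one level at a time: if S = 1 + c*n/S' with S'(0) = 1, then c is the n-coefficient of S and S' = c*n/(S - 1).
S_1 = c0/f = 1 + (-2071/180)*n + (2284823/16200)*n^2 + ...; c1 = -2071/180.
S_2 = c1*n/(S_1 - 1) = 1 + (2284823/186390)*n + (1085006/4289041)*n^2 + ...; c2 = 2284823/186390.
S_3 = c2*n/(S_2 - 1) = 1 + (-3367260/163167877)*n + ...; c3 = -3367260/163167877.

The regular C-fraction coefficients are [25/116, -2071/180, 2284823/186390, -3367260/163167877].


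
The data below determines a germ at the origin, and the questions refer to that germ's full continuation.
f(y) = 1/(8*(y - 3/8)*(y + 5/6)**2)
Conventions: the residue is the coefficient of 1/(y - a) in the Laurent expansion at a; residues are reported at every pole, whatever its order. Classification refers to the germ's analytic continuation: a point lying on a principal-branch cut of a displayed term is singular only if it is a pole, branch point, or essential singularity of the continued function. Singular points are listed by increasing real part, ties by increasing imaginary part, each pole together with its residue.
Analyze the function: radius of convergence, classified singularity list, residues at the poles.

Denominator factor (y + 5/6)^2: pole of order 2 at -5/6, modulus 5/6.
Denominator factor (y - 3/8): pole of order 1 at 3/8, modulus 3/8.
The radius of convergence is the smallest modulus among the singular points: 3/8.
At the order-2 pole -5/6 set g(y) = (y - (-5/6))^2*f(y) = 1/(8*(y - 3/8)).
Order-2 pole: residue = g'(a); g'(-5/6) = -72/841, so the residue is -72/841.
At the order-1 pole 3/8 set g(y) = (y - (3/8))*f(y) = 1/(8*(y + 5/6)**2).
Simple pole: residue = g(a) at a = 3/8, which is 72/841.
List the singular points by increasing real part (a conjugate pair: the negative imaginary part first).

Radius of convergence at 0: 3/8.
At -5/6: a pole of order 2; residue -72/841.
At 3/8: a pole of order 1; residue 72/841.


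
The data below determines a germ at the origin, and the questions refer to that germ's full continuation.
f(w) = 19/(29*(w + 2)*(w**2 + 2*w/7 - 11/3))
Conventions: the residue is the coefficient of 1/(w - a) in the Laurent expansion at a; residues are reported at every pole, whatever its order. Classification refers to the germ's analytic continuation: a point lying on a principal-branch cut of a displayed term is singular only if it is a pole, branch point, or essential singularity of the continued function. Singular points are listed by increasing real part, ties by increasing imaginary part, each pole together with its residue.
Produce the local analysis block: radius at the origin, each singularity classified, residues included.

Radius of convergence at 0: -1/7 + (1/21)*sqrt(1626).
At -1/7 - (1/21)*sqrt(1626): a pole of order 1; residue 399/290 + (5187/157180)*sqrt(1626).
At -2: a pole of order 1; residue -399/145.
At -1/7 + (1/21)*sqrt(1626): a pole of order 1; residue 399/290 - (5187/157180)*sqrt(1626).

Denominator factor (w + 2): pole of order 1 at -2, modulus 2.
Denominator factor (w**2 + 2*w/7 - 11/3): discriminant 2168/147, real irrational roots -1/7 + (1/21)*sqrt(1626) and -1/7 - (1/21)*sqrt(1626); poles of order 1, moduli -1/7 + (1/21)*sqrt(1626) and 1/7 + (1/21)*sqrt(1626).
The radius of convergence is the smallest modulus among the singular points: -1/7 + (1/21)*sqrt(1626).
The factor w**2 + 2*w/7 - 11/3 splits as (w - a)(w - a') with a = -1/7 - (1/21)*sqrt(1626), a' = -1/7 + (1/21)*sqrt(1626). At the order-1 pole a set g(w) = (w - a)*f(w) = [19/(29*(w + 2))] / (w - a').
Simple pole: residue = g(a) at a = -1/7 - (1/21)*sqrt(1626), which is 399/290 + (5187/157180)*sqrt(1626).
At the order-1 pole -2 set g(w) = (w - (-2))*f(w) = 19/(29*(w**2 + 2*w/7 - 11/3)).
Simple pole: residue = g(a) at a = -2, which is -399/145.
The factor w**2 + 2*w/7 - 11/3 splits as (w - a)(w - a') with a = -1/7 + (1/21)*sqrt(1626), a' = -1/7 - (1/21)*sqrt(1626). At the order-1 pole a set g(w) = (w - a)*f(w) = [19/(29*(w + 2))] / (w - a').
Simple pole: residue = g(a) at a = -1/7 + (1/21)*sqrt(1626), which is 399/290 - (5187/157180)*sqrt(1626).
List the singular points by increasing real part (a conjugate pair: the negative imaginary part first).


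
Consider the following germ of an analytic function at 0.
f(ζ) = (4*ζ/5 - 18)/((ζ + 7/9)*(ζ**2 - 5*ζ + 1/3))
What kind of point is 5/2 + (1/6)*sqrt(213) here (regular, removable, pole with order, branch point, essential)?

The denominator factor ζ**2 - 5*ζ + 1/3 vanishes at 5/2 + (1/6)*sqrt(213) and appears to the power 1; the numerator there equals -16 + (2/15)*sqrt(213), nonzero, and no other factor vanishes.
Hence a pole whose order is the multiplicity, 1.

The point is a pole of order 1.


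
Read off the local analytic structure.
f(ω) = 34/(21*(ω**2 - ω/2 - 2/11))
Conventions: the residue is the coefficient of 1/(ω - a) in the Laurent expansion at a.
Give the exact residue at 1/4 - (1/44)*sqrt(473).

The factor ω**2 - ω/2 - 2/11 splits as (ω - a)(ω - a') with a = 1/4 - (1/44)*sqrt(473), a' = 1/4 + (1/44)*sqrt(473). At the order-1 pole a set g(ω) = (ω - a)*f(ω) = [34/21] / (ω - a').
Simple pole: residue = g(a) at a = 1/4 - (1/44)*sqrt(473), which is -(68/903)*sqrt(473).

The residue is -(68/903)*sqrt(473).


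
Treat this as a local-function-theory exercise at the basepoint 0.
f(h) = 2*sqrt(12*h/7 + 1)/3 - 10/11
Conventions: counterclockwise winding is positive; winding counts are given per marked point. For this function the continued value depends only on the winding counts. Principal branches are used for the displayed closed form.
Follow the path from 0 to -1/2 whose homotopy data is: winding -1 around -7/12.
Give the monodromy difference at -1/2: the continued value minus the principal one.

The rational part is single-valued and drops out of the difference; each branch term changes only by its own monodromy.
(2/3)*sqrt(1 - h/(-7/12)): winding -1 is odd, the square root flips sign, contributing -2*(2/3)*sqrt(1 - (-1/2)/(-7/12)) = -2*(2/3)*sqrt(1/7) = -(4/21)*sqrt(7).
Summing the contributions at h = -1/2 gives -(4/21)*sqrt(7).

Continued minus principal equals -(4/21)*sqrt(7).


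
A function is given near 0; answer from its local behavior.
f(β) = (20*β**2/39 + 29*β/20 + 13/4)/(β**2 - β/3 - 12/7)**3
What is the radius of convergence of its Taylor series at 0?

The radius of convergence is -1/6 + (1/42)*sqrt(3073).

Denominator factor (β**2 - β/3 - 12/7)^3: discriminant 439/63, real irrational roots 1/6 + (1/42)*sqrt(3073) and 1/6 - (1/42)*sqrt(3073); poles of order 3, moduli 1/6 + (1/42)*sqrt(3073) and -1/6 + (1/42)*sqrt(3073).
The radius of convergence is the smallest modulus among the singular points: -1/6 + (1/42)*sqrt(3073).


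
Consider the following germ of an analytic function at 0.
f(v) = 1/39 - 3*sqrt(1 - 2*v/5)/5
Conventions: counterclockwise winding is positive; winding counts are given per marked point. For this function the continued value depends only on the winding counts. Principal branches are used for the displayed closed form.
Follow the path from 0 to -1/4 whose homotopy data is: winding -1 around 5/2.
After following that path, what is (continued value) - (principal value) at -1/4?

The rational part is single-valued and drops out of the difference; each branch term changes only by its own monodromy.
(-3/5)*sqrt(1 - v/(5/2)): winding -1 is odd, the square root flips sign, contributing -2*(-3/5)*sqrt(1 - (-1/4)/(5/2)) = -2*(-3/5)*sqrt(11/10) = (3/25)*sqrt(110).
Summing the contributions at v = -1/4 gives (3/25)*sqrt(110).

Continued minus principal equals (3/25)*sqrt(110).


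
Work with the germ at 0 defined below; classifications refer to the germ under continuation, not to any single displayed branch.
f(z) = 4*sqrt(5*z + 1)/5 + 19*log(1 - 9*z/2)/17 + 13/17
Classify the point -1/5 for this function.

The term (4/5)*sqrt(1 - z/(-1/5)) has argument 1 - -1/5/(-1/5) = 0 at -1/5: a square-root (algebraic, two-sheeted) branch point; the remaining terms are analytic or single-valued there.

The point is an algebraic (square-root) branch point.


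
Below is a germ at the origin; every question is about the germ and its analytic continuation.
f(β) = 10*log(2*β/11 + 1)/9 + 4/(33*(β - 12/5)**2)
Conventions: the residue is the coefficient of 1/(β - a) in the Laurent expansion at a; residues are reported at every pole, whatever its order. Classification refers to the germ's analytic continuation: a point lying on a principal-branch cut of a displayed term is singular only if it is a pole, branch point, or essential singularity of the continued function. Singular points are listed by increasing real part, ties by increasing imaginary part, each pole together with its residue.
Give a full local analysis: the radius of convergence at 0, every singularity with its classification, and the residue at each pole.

Radius of convergence at 0: 12/5.
At -11/2: a logarithmic branch point.
At 12/5: a pole of order 2; residue 0.

Denominator factor (β - 12/5)^2: pole of order 2 at 12/5, modulus 12/5.
Branch term (10/9)*log(1 - β/(-11/2)): its argument vanishes at β = -11/2, a logarithmic branch point, modulus 11/2.
The radius of convergence is the smallest modulus among the singular points: 12/5.
The branch term is analytic at 12/5 and contributes nothing to the residue; only the rational part matters.
At the order-2 pole 12/5 set g(β) = (β - (12/5))^2*(rational part) = 4/33.
Order-2 pole: residue = g'(a); g'(12/5) = 0, so the residue is 0.
List the singular points by increasing real part (a conjugate pair: the negative imaginary part first).


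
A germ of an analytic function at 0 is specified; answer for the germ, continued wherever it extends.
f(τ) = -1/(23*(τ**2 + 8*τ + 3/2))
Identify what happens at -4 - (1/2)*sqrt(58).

The point is a pole of order 1.

The denominator factor τ**2 + 8*τ + 3/2 vanishes at -4 - (1/2)*sqrt(58) and appears to the power 1; the numerator there equals -1/23, nonzero, and no other factor vanishes.
Hence a pole whose order is the multiplicity, 1.


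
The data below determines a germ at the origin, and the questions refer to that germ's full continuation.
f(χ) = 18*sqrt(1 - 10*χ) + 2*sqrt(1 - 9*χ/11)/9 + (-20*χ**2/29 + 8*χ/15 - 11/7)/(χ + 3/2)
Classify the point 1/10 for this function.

The point is an algebraic (square-root) branch point.

The term (18)*sqrt(1 - χ/(1/10)) has argument 1 - 1/10/(1/10) = 0 at 1/10: a square-root (algebraic, two-sheeted) branch point; the remaining terms are analytic or single-valued there.


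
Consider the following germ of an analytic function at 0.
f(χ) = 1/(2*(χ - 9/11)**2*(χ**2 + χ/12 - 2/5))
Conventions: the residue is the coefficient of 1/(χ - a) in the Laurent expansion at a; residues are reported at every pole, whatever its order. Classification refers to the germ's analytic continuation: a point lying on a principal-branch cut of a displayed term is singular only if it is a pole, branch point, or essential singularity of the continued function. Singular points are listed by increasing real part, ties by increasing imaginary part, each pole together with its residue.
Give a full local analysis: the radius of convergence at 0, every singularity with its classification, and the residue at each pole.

Denominator factor (χ - 9/11)^2: pole of order 2 at 9/11, modulus 9/11.
Denominator factor (χ**2 + χ/12 - 2/5): discriminant 1157/720, real irrational roots -1/24 + (1/120)*sqrt(5785) and -1/24 - (1/120)*sqrt(5785); poles of order 1, moduli -1/24 + (1/120)*sqrt(5785) and 1/24 + (1/120)*sqrt(5785).
The radius of convergence is the smallest modulus among the singular points: -1/24 + (1/120)*sqrt(5785).
The factor χ**2 + χ/12 - 2/5 splits as (χ - a)(χ - a') with a = -1/24 - (1/120)*sqrt(5785), a' = -1/24 + (1/120)*sqrt(5785). At the order-1 pole a set g(χ) = (χ - a)*f(χ) = [1/(2*(χ - 9/11)**2)] / (χ - a').
Simple pole: residue = g(a) at a = -1/24 - (1/120)*sqrt(5785), which is 7553425/2002467 - (120286705/2316854319)*sqrt(5785).
The factor χ**2 + χ/12 - 2/5 splits as (χ - a)(χ - a') with a = -1/24 + (1/120)*sqrt(5785), a' = -1/24 - (1/120)*sqrt(5785). At the order-1 pole a set g(χ) = (χ - a)*f(χ) = [1/(2*(χ - 9/11)**2)] / (χ - a').
Simple pole: residue = g(a) at a = -1/24 + (1/120)*sqrt(5785), which is 7553425/2002467 + (120286705/2316854319)*sqrt(5785).
At the order-2 pole 9/11 set g(χ) = (χ - (9/11))^2*f(χ) = 1/(2*(χ**2 + χ/12 - 2/5)).
Order-2 pole: residue = g'(a); g'(9/11) = -15106850/2002467, so the residue is -15106850/2002467.
List the singular points by increasing real part (a conjugate pair: the negative imaginary part first).

Radius of convergence at 0: -1/24 + (1/120)*sqrt(5785).
At -1/24 - (1/120)*sqrt(5785): a pole of order 1; residue 7553425/2002467 - (120286705/2316854319)*sqrt(5785).
At -1/24 + (1/120)*sqrt(5785): a pole of order 1; residue 7553425/2002467 + (120286705/2316854319)*sqrt(5785).
At 9/11: a pole of order 2; residue -15106850/2002467.


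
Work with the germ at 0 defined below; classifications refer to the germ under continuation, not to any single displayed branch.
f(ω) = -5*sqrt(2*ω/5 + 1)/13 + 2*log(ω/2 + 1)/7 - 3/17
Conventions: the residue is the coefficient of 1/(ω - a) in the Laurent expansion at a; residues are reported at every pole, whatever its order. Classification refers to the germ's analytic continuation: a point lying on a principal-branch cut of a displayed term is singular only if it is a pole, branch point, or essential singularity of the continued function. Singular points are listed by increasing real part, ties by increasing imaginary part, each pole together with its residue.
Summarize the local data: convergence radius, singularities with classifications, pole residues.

Branch term (2/7)*log(1 - ω/(-2)): its argument vanishes at ω = -2, a logarithmic branch point, modulus 2.
Branch term (-5/13)*sqrt(1 - ω/(-5/2)): its argument vanishes at ω = -5/2, a square-root branch point, modulus 5/2.
The radius of convergence is the smallest modulus among the singular points: 2.
List the singular points by increasing real part (a conjugate pair: the negative imaginary part first).

Radius of convergence at 0: 2.
At -5/2: an algebraic (square-root) branch point.
At -2: a logarithmic branch point.
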